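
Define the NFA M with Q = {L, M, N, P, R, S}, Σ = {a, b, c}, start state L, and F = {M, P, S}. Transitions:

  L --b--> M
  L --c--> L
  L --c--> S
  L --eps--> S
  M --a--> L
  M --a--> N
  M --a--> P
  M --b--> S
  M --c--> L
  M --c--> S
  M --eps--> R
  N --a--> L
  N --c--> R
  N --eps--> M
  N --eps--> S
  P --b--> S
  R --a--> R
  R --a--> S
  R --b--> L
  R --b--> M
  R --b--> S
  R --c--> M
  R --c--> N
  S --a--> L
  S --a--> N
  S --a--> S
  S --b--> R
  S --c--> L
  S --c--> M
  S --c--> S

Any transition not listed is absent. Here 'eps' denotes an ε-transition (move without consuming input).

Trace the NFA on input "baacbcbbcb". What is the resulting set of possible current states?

Start: ε-closure({L}) = {L, S}.
Read 'b': {L, S} → {M, R}.
Read 'a': {M, R} → {L, M, N, P, R, S}.
Read 'a': {L, M, N, P, R, S} → {L, M, N, P, R, S}.
Read 'c': {L, M, N, P, R, S} → {L, M, N, R, S}.
Read 'b': {L, M, N, R, S} → {L, M, R, S}.
Read 'c': {L, M, R, S} → {L, M, N, R, S}.
Read 'b': {L, M, N, R, S} → {L, M, R, S}.
Read 'b': {L, M, R, S} → {L, M, R, S}.
Read 'c': {L, M, R, S} → {L, M, N, R, S}.
Read 'b': {L, M, N, R, S} → {L, M, R, S}.

{L, M, R, S}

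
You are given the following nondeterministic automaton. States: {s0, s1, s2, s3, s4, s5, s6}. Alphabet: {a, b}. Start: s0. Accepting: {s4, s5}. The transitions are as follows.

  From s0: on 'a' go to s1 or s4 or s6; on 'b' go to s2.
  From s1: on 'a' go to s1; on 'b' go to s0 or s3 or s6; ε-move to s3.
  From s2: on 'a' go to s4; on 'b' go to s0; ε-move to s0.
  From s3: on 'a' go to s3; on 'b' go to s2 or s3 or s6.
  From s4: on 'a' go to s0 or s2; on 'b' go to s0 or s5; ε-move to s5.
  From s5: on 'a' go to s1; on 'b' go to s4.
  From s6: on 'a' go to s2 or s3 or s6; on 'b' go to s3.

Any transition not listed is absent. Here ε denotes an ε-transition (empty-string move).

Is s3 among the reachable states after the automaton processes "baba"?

Start in {s0}.
Read 'b': {s0} → {s0, s2}.
Read 'a': {s0, s2} → {s1, s3, s4, s5, s6}.
Read 'b': {s1, s3, s4, s5, s6} → {s0, s2, s3, s4, s5, s6}.
Read 'a': {s0, s2, s3, s4, s5, s6} → {s0, s1, s2, s3, s4, s5, s6}.
State s3 is in {s0, s1, s2, s3, s4, s5, s6}.

Yes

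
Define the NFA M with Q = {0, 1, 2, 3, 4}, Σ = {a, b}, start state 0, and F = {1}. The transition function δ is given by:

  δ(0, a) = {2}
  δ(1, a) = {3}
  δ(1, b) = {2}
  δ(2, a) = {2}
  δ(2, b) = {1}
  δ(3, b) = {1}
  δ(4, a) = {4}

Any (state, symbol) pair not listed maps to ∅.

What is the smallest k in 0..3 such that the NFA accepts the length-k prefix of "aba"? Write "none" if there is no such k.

Start in {0}.
Read 'a': 0→{2}; now {2}.
Read 'b': 2→{1}; now {1}.
None of the earlier sets intersect F, but {1} does.

2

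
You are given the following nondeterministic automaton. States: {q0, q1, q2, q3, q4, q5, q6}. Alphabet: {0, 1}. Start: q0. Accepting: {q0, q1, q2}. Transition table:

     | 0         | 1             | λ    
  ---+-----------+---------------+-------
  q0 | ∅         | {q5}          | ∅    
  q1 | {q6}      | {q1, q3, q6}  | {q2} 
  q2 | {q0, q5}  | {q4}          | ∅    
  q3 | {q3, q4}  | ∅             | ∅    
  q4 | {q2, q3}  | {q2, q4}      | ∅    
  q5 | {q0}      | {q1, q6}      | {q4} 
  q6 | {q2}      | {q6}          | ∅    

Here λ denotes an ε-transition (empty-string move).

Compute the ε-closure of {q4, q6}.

Begin with {q4, q6}.
No ε-moves leave this set, so the closure equals the set itself.

{q4, q6}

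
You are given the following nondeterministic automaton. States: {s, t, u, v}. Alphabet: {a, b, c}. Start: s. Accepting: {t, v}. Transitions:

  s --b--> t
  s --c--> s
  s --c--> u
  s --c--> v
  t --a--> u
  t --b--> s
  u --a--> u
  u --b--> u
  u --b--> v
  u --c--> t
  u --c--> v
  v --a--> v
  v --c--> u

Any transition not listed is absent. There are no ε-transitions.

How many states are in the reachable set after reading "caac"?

3

Start in {s}.
Read 'c': s→{s, u, v}; now {s, u, v}.
Read 'a': s→∅, u→{u}, v→{v}; now {u, v}.
Read 'a': u→{u}, v→{v}; now {u, v}.
Read 'c': u→{t, v}, v→{u}; now {t, u, v}.
That set has 3 states.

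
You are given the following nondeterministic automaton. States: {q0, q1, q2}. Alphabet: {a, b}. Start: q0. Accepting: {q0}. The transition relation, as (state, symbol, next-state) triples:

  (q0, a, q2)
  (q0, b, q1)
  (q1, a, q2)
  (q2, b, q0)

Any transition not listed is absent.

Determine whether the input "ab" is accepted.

Yes

Start in {q0}.
Read 'a': {q0} → {q2}.
Read 'b': {q2} → {q0}.
The final set {q0} contains the accepting state q0.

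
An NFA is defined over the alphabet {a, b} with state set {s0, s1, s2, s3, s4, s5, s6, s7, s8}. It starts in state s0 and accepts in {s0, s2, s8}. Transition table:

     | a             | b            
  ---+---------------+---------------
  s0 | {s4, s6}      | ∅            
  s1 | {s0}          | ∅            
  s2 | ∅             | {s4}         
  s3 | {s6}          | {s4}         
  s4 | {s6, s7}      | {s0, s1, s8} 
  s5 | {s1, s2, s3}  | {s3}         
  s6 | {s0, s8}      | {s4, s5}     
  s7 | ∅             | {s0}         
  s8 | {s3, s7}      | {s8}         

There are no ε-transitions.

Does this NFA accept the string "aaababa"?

Yes

Start in {s0}.
Read 'a': {s0} → {s4, s6}.
Read 'a': {s4, s6} → {s0, s6, s7, s8}.
Read 'a': {s0, s6, s7, s8} → {s0, s3, s4, s6, s7, s8}.
Read 'b': {s0, s3, s4, s6, s7, s8} → {s0, s1, s4, s5, s8}.
Read 'a': {s0, s1, s4, s5, s8} → {s0, s1, s2, s3, s4, s6, s7}.
Read 'b': {s0, s1, s2, s3, s4, s6, s7} → {s0, s1, s4, s5, s8}.
Read 'a': {s0, s1, s4, s5, s8} → {s0, s1, s2, s3, s4, s6, s7}.
The final set {s0, s1, s2, s3, s4, s6, s7} contains the accepting states s0, s2.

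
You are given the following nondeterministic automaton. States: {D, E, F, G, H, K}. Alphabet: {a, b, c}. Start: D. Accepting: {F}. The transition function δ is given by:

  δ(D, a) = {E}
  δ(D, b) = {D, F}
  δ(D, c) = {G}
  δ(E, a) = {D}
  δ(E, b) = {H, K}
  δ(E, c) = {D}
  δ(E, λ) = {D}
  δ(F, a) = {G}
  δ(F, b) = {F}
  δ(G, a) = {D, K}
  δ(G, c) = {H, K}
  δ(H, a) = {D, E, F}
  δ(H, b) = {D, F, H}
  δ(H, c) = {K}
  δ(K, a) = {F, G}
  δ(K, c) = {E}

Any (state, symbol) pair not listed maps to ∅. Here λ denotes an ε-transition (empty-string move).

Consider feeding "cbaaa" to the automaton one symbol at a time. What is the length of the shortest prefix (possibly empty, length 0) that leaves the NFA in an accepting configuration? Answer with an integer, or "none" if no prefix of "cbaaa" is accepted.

Start in {D}.
Read 'c': {D} → {G}.
Read 'b': {G} → ∅.
The set is empty and remains empty for the remaining 3 symbols.
No reachable set along the way intersects F.

none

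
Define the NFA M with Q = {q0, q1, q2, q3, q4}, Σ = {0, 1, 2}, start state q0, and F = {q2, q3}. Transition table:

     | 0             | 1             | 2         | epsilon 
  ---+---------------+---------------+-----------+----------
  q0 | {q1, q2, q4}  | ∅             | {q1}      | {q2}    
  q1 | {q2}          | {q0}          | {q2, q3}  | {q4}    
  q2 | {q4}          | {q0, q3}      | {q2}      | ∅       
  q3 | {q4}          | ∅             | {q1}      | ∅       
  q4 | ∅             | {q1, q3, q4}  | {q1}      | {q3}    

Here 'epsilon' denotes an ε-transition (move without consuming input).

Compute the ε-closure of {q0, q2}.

Begin with {q0, q2}.
No ε-moves leave this set, so the closure equals the set itself.

{q0, q2}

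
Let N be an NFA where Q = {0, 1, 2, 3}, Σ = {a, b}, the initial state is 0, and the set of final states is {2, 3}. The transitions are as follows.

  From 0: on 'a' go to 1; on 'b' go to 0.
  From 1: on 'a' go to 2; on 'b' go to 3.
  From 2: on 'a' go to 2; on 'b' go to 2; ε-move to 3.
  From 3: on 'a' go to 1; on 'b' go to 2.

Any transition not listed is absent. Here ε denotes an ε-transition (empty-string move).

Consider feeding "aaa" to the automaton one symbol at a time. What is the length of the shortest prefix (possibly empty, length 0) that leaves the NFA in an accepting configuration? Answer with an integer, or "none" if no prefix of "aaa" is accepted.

2

Start in {0}.
Read 'a': 0→{1}; now {1}.
Read 'a': 1→{2}; union {2}; ε-closure = {2, 3}.
None of the earlier sets intersect F, but {2, 3} does.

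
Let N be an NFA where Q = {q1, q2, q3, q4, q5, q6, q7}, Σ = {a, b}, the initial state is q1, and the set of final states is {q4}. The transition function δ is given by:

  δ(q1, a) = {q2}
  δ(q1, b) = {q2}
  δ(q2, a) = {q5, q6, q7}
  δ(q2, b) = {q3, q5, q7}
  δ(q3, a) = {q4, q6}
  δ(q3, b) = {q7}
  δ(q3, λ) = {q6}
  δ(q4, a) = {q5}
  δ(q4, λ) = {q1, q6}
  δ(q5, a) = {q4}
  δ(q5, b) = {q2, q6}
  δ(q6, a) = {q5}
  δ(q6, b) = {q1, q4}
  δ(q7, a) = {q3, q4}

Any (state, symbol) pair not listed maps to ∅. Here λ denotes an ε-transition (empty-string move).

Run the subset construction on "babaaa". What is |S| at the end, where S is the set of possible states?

6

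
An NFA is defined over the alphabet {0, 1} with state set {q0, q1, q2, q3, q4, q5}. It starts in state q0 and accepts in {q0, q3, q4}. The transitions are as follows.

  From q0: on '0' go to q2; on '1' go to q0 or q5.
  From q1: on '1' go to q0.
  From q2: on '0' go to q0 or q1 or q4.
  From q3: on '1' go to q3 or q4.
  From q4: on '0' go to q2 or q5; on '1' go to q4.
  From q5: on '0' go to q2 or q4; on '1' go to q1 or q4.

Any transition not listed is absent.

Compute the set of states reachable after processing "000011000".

{q0, q1, q2, q4, q5}

Start in {q0}.
Read '0': q0→{q2}; now {q2}.
Read '0': q2→{q0, q1, q4}; now {q0, q1, q4}.
Read '0': q0→{q2}, q1→∅, q4→{q2, q5}; now {q2, q5}.
Read '0': q2→{q0, q1, q4}, q5→{q2, q4}; now {q0, q1, q2, q4}.
Read '1': q0→{q0, q5}, q1→{q0}, q2→∅, q4→{q4}; now {q0, q4, q5}.
Read '1': q0→{q0, q5}, q4→{q4}, q5→{q1, q4}; now {q0, q1, q4, q5}.
Read '0': q0→{q2}, q1→∅, q4→{q2, q5}, q5→{q2, q4}; now {q2, q4, q5}.
Read '0': q2→{q0, q1, q4}, q4→{q2, q5}, q5→{q2, q4}; now {q0, q1, q2, q4, q5}.
Read '0': q0→{q2}, q1→∅, q2→{q0, q1, q4}, q4→{q2, q5}, q5→{q2, q4}; now {q0, q1, q2, q4, q5}.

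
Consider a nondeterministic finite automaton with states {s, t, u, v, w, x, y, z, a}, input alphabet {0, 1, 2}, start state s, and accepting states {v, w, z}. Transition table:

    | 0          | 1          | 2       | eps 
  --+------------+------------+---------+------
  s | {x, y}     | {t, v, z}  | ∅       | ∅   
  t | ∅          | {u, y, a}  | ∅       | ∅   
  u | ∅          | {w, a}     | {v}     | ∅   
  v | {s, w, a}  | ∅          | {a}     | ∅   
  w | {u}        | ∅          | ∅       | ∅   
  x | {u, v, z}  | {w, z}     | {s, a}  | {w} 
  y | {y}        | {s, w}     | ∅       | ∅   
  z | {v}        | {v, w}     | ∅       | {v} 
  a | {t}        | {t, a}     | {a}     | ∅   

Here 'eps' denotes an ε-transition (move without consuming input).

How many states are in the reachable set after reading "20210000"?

0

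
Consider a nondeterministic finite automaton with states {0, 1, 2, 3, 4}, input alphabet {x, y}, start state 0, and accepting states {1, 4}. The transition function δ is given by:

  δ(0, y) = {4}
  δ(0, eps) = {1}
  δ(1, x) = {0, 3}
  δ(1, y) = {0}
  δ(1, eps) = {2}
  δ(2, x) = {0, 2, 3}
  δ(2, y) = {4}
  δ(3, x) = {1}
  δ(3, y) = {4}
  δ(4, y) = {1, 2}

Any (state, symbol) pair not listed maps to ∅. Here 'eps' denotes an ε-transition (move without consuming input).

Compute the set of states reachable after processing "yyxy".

Start: ε-closure({0}) = {0, 1, 2}.
Read 'y': {0, 1, 2} → {0, 1, 2, 4}.
Read 'y': {0, 1, 2, 4} → {0, 1, 2, 4}.
Read 'x': {0, 1, 2, 4} → {0, 1, 2, 3}.
Read 'y': {0, 1, 2, 3} → {0, 1, 2, 4}.

{0, 1, 2, 4}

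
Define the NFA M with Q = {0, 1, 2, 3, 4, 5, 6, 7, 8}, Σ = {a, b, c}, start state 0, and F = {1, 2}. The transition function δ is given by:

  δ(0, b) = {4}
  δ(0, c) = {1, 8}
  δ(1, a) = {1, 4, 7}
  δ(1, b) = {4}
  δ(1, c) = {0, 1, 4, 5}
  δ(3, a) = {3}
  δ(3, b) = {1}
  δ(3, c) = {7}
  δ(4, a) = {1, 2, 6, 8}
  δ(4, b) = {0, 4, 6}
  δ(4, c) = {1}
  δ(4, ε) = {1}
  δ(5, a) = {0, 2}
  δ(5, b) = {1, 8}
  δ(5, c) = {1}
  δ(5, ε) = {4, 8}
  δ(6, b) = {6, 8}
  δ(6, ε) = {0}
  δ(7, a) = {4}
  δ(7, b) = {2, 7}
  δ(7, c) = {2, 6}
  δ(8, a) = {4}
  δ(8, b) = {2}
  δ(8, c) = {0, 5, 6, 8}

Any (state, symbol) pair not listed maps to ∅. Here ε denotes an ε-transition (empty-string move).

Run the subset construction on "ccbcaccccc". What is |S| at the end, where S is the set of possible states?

6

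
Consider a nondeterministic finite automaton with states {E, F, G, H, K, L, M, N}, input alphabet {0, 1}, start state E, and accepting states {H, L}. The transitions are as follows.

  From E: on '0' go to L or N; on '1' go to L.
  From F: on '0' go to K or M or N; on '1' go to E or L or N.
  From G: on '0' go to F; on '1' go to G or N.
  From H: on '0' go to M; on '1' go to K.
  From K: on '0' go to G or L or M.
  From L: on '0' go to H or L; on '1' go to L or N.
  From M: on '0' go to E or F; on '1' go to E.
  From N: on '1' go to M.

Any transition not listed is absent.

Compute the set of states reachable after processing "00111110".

{E, F, H, L, N}

Start in {E}.
Read '0': E→{L, N}; now {L, N}.
Read '0': L→{H, L}, N→∅; now {H, L}.
Read '1': H→{K}, L→{L, N}; now {K, L, N}.
Read '1': K→∅, L→{L, N}, N→{M}; now {L, M, N}.
Read '1': L→{L, N}, M→{E}, N→{M}; now {E, L, M, N}.
Read '1': E→{L}, L→{L, N}, M→{E}, N→{M}; now {E, L, M, N}.
Read '1': E→{L}, L→{L, N}, M→{E}, N→{M}; now {E, L, M, N}.
Read '0': E→{L, N}, L→{H, L}, M→{E, F}, N→∅; now {E, F, H, L, N}.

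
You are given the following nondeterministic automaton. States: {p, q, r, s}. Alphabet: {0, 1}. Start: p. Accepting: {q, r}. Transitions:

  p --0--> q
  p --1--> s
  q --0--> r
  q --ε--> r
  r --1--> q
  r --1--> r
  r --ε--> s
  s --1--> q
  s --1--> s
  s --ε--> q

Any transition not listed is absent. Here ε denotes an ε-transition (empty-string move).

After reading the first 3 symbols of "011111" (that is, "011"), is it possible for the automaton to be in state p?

No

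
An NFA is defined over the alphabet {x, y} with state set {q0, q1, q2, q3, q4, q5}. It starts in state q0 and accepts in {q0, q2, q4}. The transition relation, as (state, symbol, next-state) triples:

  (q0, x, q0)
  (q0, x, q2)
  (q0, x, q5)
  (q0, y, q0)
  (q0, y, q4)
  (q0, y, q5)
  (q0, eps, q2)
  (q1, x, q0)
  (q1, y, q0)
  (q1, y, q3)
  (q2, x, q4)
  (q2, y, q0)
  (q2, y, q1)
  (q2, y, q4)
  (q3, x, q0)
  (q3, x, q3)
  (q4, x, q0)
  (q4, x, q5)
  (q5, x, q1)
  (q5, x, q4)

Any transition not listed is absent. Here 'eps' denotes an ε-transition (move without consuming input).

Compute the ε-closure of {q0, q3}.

{q0, q2, q3}

Begin with {q0, q3}.
ε-move q0 → q2; add q2.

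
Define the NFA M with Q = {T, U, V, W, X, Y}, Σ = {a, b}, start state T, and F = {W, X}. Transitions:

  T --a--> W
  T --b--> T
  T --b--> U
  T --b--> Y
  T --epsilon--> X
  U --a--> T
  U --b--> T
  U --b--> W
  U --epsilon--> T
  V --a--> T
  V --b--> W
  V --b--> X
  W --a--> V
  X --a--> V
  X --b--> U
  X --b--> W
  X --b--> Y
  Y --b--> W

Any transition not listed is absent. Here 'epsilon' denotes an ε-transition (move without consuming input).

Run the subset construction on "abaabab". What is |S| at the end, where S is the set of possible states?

5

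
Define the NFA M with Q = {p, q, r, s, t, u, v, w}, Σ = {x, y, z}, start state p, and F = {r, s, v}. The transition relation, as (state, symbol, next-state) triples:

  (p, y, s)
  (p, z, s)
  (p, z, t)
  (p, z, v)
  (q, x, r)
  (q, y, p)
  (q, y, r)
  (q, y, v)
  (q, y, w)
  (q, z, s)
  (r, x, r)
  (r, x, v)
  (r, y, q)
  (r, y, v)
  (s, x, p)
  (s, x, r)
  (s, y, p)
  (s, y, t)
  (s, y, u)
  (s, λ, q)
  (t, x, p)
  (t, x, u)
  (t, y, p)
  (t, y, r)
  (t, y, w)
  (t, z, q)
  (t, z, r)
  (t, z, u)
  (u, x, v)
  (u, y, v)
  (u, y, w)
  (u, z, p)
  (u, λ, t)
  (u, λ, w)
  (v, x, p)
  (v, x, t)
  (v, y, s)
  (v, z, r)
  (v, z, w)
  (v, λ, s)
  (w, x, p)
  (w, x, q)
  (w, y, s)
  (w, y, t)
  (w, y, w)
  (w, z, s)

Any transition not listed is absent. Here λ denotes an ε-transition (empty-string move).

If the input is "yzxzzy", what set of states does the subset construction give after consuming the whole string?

{p, q, r, s, t, u, v, w}

Start in {p}.
Read 'y': p→{s}; union {s}; ε-closure = {q, s}.
Read 'z': q→{s}, s→∅; union {s}; ε-closure = {q, s}.
Read 'x': q→{r}, s→{p, r}; now {p, r}.
Read 'z': p→{s, t, v}, r→∅; union {s, t, v}; ε-closure = {q, s, t, v}.
Read 'z': q→{s}, s→∅, t→{q, r, u}, v→{r, w}; union {q, r, s, u, w}; ε-closure = {q, r, s, t, u, w}.
Read 'y': q→{p, r, v, w}, r→{q, v}, s→{p, t, u}, t→{p, r, w}, u→{v, w}, w→{s, t, w}; now {p, q, r, s, t, u, v, w}.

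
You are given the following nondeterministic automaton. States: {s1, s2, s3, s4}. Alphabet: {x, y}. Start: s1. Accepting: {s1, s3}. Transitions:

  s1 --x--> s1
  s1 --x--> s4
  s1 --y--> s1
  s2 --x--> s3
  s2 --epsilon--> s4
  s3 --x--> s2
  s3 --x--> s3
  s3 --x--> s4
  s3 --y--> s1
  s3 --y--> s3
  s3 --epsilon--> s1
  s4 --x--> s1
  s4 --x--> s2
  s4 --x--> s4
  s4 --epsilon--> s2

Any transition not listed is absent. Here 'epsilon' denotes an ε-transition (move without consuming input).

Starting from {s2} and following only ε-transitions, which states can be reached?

{s2, s4}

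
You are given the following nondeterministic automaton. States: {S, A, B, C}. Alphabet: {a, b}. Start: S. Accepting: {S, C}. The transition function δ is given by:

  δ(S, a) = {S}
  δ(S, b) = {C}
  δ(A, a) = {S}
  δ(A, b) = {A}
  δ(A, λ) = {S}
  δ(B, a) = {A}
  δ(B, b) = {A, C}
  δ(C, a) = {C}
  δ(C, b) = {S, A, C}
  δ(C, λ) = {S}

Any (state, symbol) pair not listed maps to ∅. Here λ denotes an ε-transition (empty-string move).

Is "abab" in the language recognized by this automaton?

Yes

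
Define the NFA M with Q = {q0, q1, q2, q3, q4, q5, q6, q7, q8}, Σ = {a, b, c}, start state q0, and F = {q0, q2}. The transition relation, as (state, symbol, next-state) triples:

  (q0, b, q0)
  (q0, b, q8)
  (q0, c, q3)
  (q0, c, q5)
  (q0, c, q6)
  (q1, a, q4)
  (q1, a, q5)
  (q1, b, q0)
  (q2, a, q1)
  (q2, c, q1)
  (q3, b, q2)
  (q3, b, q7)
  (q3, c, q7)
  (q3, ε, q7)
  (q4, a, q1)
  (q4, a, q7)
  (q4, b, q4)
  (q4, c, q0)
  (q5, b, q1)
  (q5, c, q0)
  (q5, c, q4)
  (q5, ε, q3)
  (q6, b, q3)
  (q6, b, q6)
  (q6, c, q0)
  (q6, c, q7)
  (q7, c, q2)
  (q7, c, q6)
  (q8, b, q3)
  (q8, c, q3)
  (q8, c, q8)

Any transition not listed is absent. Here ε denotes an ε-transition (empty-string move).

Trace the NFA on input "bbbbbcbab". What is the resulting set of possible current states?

{q0, q1, q2, q4, q7}

Start in {q0}.
Read 'b': q0→{q0, q8}; now {q0, q8}.
Read 'b': q0→{q0, q8}, q8→{q3}; union {q0, q3, q8}; ε-closure = {q0, q3, q7, q8}.
Read 'b': q0→{q0, q8}, q3→{q2, q7}, q7→∅, q8→{q3}; now {q0, q2, q3, q7, q8}.
Read 'b': q0→{q0, q8}, q2→∅, q3→{q2, q7}, q7→∅, q8→{q3}; now {q0, q2, q3, q7, q8}.
Read 'b': q0→{q0, q8}, q2→∅, q3→{q2, q7}, q7→∅, q8→{q3}; now {q0, q2, q3, q7, q8}.
Read 'c': q0→{q3, q5, q6}, q2→{q1}, q3→{q7}, q7→{q2, q6}, q8→{q3, q8}; now {q1, q2, q3, q5, q6, q7, q8}.
Read 'b': q1→{q0}, q2→∅, q3→{q2, q7}, q5→{q1}, q6→{q3, q6}, q7→∅, q8→{q3}; now {q0, q1, q2, q3, q6, q7}.
Read 'a': q0→∅, q1→{q4, q5}, q2→{q1}, q3→∅, q6→∅, q7→∅; union {q1, q4, q5}; ε-closure = {q1, q3, q4, q5, q7}.
Read 'b': q1→{q0}, q3→{q2, q7}, q4→{q4}, q5→{q1}, q7→∅; now {q0, q1, q2, q4, q7}.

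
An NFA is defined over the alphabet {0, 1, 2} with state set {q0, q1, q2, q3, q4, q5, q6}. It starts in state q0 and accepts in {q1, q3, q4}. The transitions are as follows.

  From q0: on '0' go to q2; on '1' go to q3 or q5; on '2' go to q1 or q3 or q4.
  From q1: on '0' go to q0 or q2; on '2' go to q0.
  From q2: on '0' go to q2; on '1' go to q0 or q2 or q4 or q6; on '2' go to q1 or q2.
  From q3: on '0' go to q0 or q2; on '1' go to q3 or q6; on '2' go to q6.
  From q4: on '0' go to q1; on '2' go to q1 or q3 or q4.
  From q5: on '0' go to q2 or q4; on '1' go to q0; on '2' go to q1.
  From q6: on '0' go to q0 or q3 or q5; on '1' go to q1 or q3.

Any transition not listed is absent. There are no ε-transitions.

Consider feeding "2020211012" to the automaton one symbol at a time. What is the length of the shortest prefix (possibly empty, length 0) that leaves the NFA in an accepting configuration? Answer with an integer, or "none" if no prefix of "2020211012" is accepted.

Start in {q0}.
Read '2': q0→{q1, q3, q4}; now {q1, q3, q4}.
None of the earlier sets intersect F, but {q1, q3, q4} does.

1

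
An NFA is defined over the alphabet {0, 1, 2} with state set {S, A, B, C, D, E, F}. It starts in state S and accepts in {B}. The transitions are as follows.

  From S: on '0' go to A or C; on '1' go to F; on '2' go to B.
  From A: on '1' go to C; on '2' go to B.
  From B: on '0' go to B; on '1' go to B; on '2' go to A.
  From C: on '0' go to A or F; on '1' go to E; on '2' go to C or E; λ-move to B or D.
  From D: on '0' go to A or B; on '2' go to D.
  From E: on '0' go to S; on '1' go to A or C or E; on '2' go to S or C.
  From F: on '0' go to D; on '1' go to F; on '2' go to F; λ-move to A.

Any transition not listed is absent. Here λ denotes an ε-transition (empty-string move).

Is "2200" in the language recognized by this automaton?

No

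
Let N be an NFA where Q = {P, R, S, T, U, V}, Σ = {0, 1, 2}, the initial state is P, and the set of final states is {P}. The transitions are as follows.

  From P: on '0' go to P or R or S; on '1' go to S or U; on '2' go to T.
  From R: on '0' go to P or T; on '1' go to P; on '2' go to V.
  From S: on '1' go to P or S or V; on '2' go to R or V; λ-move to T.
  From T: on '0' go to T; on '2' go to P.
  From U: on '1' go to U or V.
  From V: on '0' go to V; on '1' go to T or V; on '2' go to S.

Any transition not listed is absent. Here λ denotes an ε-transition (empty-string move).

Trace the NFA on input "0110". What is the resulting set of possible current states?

Start in {P}.
Read '0': {P} → {P, R, S, T}.
Read '1': {P, R, S, T} → {P, S, T, U, V}.
Read '1': {P, S, T, U, V} → {P, S, T, U, V}.
Read '0': {P, S, T, U, V} → {P, R, S, T, V}.

{P, R, S, T, V}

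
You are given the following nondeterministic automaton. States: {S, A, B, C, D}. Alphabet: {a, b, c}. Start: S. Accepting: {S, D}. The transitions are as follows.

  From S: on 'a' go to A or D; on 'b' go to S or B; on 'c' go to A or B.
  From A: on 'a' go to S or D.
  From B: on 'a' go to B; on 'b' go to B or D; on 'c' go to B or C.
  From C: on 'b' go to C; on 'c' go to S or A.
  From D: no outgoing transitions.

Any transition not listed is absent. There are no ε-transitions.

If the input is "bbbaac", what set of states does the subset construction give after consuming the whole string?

Start in {S}.
Read 'b': S→{S, B}; now {S, B}.
Read 'b': S→{S, B}, B→{B, D}; now {S, B, D}.
Read 'b': S→{S, B}, B→{B, D}, D→∅; now {S, B, D}.
Read 'a': S→{A, D}, B→{B}, D→∅; now {A, B, D}.
Read 'a': A→{S, D}, B→{B}, D→∅; now {S, B, D}.
Read 'c': S→{A, B}, B→{B, C}, D→∅; now {A, B, C}.

{A, B, C}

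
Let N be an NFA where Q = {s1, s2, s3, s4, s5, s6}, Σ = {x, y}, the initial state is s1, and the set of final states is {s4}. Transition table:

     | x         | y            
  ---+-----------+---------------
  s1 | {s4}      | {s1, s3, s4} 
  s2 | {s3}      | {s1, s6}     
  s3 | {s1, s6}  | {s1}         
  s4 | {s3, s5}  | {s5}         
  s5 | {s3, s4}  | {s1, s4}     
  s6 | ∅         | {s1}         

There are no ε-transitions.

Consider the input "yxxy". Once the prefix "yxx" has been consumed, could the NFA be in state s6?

Start in {s1}.
Read 'y': {s1} → {s1, s3, s4}.
Read 'x': {s1, s3, s4} → {s1, s3, s4, s5, s6}.
Read 'x': {s1, s3, s4, s5, s6} → {s1, s3, s4, s5, s6}.
State s6 is in {s1, s3, s4, s5, s6}.

Yes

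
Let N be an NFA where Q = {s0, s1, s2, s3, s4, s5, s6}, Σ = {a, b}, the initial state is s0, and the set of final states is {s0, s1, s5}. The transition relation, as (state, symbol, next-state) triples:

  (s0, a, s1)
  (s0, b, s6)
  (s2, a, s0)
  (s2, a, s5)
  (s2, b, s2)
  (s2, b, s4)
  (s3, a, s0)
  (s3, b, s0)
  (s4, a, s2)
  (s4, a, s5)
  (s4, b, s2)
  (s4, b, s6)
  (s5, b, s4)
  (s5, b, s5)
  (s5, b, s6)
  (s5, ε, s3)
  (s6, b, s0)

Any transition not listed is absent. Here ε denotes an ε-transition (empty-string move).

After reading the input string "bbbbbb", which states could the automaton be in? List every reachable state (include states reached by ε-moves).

Start in {s0}.
Read 'b': {s0} → {s6}.
Read 'b': {s6} → {s0}.
Read 'b': {s0} → {s6}.
Read 'b': {s6} → {s0}.
Read 'b': {s0} → {s6}.
Read 'b': {s6} → {s0}.

{s0}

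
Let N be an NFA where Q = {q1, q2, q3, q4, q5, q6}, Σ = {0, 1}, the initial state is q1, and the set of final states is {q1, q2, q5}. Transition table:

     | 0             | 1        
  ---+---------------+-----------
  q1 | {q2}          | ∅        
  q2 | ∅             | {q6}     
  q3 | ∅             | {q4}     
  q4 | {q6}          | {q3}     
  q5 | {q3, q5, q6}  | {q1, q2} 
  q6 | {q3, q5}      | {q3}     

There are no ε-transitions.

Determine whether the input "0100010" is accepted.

Yes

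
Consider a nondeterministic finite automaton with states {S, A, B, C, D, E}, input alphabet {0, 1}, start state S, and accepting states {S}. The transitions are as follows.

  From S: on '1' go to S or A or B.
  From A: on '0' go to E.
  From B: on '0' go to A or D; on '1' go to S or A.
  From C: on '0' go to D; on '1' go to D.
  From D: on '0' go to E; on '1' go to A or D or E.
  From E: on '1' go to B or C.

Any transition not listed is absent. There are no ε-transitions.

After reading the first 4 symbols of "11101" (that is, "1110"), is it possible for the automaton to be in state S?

Start in {S}.
Read '1': S→{S, A, B}; now {S, A, B}.
Read '1': S→{S, A, B}, A→∅, B→{S, A}; now {S, A, B}.
Read '1': S→{S, A, B}, A→∅, B→{S, A}; now {S, A, B}.
Read '0': S→∅, A→{E}, B→{A, D}; now {A, D, E}.
State S is not in {A, D, E}.

No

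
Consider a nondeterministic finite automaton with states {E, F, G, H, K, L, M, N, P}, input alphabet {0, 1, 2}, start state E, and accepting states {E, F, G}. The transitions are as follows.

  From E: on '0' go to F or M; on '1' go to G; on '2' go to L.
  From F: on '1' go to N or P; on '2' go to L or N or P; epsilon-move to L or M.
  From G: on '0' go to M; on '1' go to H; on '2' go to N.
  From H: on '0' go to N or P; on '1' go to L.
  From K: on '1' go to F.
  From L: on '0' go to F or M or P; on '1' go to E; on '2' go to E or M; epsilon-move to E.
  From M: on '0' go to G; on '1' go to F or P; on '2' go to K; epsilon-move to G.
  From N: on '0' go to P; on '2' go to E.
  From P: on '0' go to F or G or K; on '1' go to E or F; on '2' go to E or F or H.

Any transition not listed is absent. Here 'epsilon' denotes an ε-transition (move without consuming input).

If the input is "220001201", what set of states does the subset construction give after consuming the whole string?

{E, F, G, H, L, M, N, P}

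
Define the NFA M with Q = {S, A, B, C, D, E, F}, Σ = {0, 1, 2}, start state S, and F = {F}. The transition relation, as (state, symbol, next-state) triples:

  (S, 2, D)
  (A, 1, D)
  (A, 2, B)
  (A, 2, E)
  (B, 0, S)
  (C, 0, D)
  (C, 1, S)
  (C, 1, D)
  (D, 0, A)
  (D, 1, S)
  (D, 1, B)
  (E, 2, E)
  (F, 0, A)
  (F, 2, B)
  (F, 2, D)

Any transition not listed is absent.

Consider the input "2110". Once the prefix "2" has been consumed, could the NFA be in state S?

Start in {S}.
Read '2': S→{D}; now {D}.
State S is not in {D}.

No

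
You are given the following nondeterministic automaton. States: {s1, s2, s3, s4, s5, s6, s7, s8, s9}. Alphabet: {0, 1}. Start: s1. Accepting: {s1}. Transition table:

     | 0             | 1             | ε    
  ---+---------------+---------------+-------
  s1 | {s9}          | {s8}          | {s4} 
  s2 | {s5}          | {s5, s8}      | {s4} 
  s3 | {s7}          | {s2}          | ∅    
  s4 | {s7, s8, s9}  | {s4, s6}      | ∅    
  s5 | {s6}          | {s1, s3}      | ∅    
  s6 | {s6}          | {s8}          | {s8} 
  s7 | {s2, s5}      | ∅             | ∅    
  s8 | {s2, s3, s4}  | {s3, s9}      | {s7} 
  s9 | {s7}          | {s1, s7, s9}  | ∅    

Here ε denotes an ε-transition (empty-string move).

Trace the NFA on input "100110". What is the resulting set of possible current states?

Start: ε-closure({s1}) = {s1, s4}.
Read '1': {s1, s4} → {s4, s6, s7, s8}.
Read '0': {s4, s6, s7, s8} → {s2, s3, s4, s5, s6, s7, s8, s9}.
Read '0': {s2, s3, s4, s5, s6, s7, s8, s9} → {s2, s3, s4, s5, s6, s7, s8, s9}.
Read '1': {s2, s3, s4, s5, s6, s7, s8, s9} → {s1, s2, s3, s4, s5, s6, s7, s8, s9}.
Read '1': {s1, s2, s3, s4, s5, s6, s7, s8, s9} → {s1, s2, s3, s4, s5, s6, s7, s8, s9}.
Read '0': {s1, s2, s3, s4, s5, s6, s7, s8, s9} → {s2, s3, s4, s5, s6, s7, s8, s9}.

{s2, s3, s4, s5, s6, s7, s8, s9}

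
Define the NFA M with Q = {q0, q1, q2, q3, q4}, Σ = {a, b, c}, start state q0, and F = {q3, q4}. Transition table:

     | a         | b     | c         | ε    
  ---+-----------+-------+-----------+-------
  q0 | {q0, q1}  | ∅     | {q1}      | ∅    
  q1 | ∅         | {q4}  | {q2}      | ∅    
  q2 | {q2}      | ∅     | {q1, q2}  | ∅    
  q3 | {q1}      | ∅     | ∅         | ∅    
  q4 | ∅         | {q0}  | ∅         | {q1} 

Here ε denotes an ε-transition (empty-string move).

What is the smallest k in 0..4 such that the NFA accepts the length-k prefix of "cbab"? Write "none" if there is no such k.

2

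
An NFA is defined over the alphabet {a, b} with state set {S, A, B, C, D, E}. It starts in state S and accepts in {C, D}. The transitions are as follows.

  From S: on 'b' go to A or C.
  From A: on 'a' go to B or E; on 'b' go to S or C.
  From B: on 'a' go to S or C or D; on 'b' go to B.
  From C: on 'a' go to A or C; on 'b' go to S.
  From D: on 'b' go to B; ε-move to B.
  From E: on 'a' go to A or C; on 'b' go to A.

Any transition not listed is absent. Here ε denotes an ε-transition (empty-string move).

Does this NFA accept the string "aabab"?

No

Start in {S}.
Read 'a': S→∅; now ∅.
The set is empty and remains empty for the remaining 4 symbols.
The final set ∅ contains no accepting state.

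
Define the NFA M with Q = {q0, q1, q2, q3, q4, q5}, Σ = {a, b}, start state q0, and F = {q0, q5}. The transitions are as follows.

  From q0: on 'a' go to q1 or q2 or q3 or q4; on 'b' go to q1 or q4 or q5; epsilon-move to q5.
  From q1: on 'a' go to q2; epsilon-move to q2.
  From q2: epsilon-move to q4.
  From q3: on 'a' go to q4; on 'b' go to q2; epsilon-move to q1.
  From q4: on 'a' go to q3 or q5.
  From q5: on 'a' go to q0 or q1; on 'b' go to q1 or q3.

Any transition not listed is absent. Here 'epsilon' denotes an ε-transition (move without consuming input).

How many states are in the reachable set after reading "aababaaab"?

Start: ε-closure({q0}) = {q0, q5}.
Read 'a': q0→{q1, q2, q3, q4}, q5→{q0, q1}; union {q0, q1, q2, q3, q4}; ε-closure = {q0, q1, q2, q3, q4, q5}.
Read 'a': q0→{q1, q2, q3, q4}, q1→{q2}, q2→∅, q3→{q4}, q4→{q3, q5}, q5→{q0, q1}; now {q0, q1, q2, q3, q4, q5}.
Read 'b': q0→{q1, q4, q5}, q1→∅, q2→∅, q3→{q2}, q4→∅, q5→{q1, q3}; now {q1, q2, q3, q4, q5}.
Read 'a': q1→{q2}, q2→∅, q3→{q4}, q4→{q3, q5}, q5→{q0, q1}; now {q0, q1, q2, q3, q4, q5}.
Read 'b': q0→{q1, q4, q5}, q1→∅, q2→∅, q3→{q2}, q4→∅, q5→{q1, q3}; now {q1, q2, q3, q4, q5}.
Read 'a': q1→{q2}, q2→∅, q3→{q4}, q4→{q3, q5}, q5→{q0, q1}; now {q0, q1, q2, q3, q4, q5}.
Read 'a': q0→{q1, q2, q3, q4}, q1→{q2}, q2→∅, q3→{q4}, q4→{q3, q5}, q5→{q0, q1}; now {q0, q1, q2, q3, q4, q5}.
Read 'a': q0→{q1, q2, q3, q4}, q1→{q2}, q2→∅, q3→{q4}, q4→{q3, q5}, q5→{q0, q1}; now {q0, q1, q2, q3, q4, q5}.
Read 'b': q0→{q1, q4, q5}, q1→∅, q2→∅, q3→{q2}, q4→∅, q5→{q1, q3}; now {q1, q2, q3, q4, q5}.
That set has 5 states.

5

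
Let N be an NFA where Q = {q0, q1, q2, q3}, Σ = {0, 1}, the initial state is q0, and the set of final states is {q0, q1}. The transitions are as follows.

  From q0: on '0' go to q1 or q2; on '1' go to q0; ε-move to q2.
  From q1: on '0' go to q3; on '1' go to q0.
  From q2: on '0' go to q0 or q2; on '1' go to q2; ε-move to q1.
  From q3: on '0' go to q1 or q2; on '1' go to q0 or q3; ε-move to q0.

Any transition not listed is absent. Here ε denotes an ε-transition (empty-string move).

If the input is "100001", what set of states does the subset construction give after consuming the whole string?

Start: ε-closure({q0}) = {q0, q1, q2}.
Read '1': q0→{q0}, q1→{q0}, q2→{q2}; union {q0, q2}; ε-closure = {q0, q1, q2}.
Read '0': q0→{q1, q2}, q1→{q3}, q2→{q0, q2}; now {q0, q1, q2, q3}.
Read '0': q0→{q1, q2}, q1→{q3}, q2→{q0, q2}, q3→{q1, q2}; now {q0, q1, q2, q3}.
Read '0': q0→{q1, q2}, q1→{q3}, q2→{q0, q2}, q3→{q1, q2}; now {q0, q1, q2, q3}.
Read '0': q0→{q1, q2}, q1→{q3}, q2→{q0, q2}, q3→{q1, q2}; now {q0, q1, q2, q3}.
Read '1': q0→{q0}, q1→{q0}, q2→{q2}, q3→{q0, q3}; union {q0, q2, q3}; ε-closure = {q0, q1, q2, q3}.

{q0, q1, q2, q3}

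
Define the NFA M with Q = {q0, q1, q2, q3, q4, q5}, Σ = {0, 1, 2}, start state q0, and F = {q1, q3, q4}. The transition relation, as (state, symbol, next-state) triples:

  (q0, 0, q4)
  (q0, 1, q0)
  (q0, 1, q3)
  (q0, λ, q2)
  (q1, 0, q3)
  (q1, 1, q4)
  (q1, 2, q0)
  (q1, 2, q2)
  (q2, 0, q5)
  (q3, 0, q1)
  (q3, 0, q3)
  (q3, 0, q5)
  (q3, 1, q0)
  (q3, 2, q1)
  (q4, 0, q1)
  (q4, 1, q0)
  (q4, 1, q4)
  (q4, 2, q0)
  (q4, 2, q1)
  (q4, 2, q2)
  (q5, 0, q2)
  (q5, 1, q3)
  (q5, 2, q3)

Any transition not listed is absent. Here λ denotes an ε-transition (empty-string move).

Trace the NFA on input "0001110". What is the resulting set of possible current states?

{q1, q3, q4, q5}

Start: ε-closure({q0}) = {q0, q2}.
Read '0': {q0, q2} → {q4, q5}.
Read '0': {q4, q5} → {q1, q2}.
Read '0': {q1, q2} → {q3, q5}.
Read '1': {q3, q5} → {q0, q2, q3}.
Read '1': {q0, q2, q3} → {q0, q2, q3}.
Read '1': {q0, q2, q3} → {q0, q2, q3}.
Read '0': {q0, q2, q3} → {q1, q3, q4, q5}.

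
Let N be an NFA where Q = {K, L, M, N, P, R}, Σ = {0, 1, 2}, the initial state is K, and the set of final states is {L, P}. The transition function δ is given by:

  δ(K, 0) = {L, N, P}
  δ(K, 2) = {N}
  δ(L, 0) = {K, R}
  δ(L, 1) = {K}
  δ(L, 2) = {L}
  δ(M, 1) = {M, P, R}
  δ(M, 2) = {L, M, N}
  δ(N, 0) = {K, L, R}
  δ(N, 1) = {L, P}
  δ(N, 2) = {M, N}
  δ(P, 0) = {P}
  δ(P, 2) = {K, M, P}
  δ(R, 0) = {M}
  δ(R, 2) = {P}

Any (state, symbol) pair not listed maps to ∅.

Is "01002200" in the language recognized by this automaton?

Yes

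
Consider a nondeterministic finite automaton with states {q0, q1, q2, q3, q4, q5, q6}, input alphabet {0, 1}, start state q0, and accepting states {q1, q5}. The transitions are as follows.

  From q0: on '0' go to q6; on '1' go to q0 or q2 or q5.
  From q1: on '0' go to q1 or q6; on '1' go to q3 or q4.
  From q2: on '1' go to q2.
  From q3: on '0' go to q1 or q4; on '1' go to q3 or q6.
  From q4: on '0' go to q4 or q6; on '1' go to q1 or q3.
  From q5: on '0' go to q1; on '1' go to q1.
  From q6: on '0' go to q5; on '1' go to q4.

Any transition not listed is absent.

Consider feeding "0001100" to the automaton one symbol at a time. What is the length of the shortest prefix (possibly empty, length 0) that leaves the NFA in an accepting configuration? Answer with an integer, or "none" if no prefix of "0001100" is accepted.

Start in {q0}.
Read '0': {q0} → {q6}.
Read '0': {q6} → {q5}.
None of the earlier sets intersect F, but {q5} does.

2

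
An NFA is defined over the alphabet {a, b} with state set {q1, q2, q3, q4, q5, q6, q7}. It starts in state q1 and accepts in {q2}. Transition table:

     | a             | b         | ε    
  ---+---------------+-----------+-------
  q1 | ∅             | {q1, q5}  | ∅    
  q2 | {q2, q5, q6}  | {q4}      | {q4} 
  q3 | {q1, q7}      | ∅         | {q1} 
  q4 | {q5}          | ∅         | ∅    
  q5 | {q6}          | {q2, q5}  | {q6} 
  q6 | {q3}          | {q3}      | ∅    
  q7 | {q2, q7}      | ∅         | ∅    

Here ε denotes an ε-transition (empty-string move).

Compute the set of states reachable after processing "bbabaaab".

{q1, q2, q3, q4, q5, q6}

Start in {q1}.
Read 'b': {q1} → {q1, q5, q6}.
Read 'b': {q1, q5, q6} → {q1, q2, q3, q4, q5, q6}.
Read 'a': {q1, q2, q3, q4, q5, q6} → {q1, q2, q3, q4, q5, q6, q7}.
Read 'b': {q1, q2, q3, q4, q5, q6, q7} → {q1, q2, q3, q4, q5, q6}.
Read 'a': {q1, q2, q3, q4, q5, q6} → {q1, q2, q3, q4, q5, q6, q7}.
Read 'a': {q1, q2, q3, q4, q5, q6, q7} → {q1, q2, q3, q4, q5, q6, q7}.
Read 'a': {q1, q2, q3, q4, q5, q6, q7} → {q1, q2, q3, q4, q5, q6, q7}.
Read 'b': {q1, q2, q3, q4, q5, q6, q7} → {q1, q2, q3, q4, q5, q6}.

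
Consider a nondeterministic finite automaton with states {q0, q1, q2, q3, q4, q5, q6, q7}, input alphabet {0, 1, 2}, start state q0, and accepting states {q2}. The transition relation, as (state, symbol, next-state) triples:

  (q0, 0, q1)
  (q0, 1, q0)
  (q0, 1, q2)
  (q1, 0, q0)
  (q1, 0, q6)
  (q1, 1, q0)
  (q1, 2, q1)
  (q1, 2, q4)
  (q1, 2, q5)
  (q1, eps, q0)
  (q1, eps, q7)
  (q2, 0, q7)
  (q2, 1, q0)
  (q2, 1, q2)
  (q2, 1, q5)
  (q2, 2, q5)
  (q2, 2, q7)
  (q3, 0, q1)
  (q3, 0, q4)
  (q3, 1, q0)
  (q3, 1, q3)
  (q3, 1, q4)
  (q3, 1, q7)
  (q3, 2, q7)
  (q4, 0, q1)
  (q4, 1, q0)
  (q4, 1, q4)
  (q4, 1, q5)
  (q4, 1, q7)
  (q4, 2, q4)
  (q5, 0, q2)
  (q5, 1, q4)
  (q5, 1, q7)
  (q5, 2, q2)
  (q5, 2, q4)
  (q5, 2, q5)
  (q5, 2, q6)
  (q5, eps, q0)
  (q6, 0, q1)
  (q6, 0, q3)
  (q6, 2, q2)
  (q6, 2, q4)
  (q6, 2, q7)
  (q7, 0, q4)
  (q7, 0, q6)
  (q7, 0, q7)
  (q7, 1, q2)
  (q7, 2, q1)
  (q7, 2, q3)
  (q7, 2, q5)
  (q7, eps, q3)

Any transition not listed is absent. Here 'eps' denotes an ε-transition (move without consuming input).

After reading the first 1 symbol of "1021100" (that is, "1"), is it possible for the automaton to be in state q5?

No

Start in {q0}.
Read '1': {q0} → {q0, q2}.
State q5 is not in {q0, q2}.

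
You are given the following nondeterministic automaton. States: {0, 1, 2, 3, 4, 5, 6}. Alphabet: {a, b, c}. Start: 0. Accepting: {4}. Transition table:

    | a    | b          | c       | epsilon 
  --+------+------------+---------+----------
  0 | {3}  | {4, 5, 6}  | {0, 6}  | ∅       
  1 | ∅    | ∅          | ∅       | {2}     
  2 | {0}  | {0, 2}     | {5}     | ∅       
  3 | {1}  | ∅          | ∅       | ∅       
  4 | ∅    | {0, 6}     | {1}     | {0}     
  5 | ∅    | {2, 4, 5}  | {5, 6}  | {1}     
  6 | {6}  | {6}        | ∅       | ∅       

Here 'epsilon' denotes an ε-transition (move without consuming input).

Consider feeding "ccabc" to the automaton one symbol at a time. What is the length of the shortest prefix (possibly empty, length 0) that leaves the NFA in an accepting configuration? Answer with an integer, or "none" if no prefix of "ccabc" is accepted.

Start in {0}.
Read 'c': {0} → {0, 6}.
Read 'c': {0, 6} → {0, 6}.
Read 'a': {0, 6} → {3, 6}.
Read 'b': {3, 6} → {6}.
Read 'c': {6} → ∅.
No reachable set along the way intersects F.

none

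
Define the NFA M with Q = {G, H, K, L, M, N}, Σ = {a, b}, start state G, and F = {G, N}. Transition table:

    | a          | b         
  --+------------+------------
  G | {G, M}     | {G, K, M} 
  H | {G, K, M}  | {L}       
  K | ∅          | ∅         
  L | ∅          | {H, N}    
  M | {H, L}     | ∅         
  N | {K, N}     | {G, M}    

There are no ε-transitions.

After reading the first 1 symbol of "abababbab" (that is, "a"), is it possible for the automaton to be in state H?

Start in {G}.
Read 'a': {G} → {G, M}.
State H is not in {G, M}.

No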